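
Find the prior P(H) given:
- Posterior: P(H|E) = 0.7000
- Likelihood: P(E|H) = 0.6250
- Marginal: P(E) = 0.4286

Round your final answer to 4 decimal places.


From Bayes' theorem: P(H|E) = P(E|H) × P(H) / P(E)

Rearranging for P(H):
P(H) = P(H|E) × P(E) / P(E|H)
     = 0.7000 × 0.4286 / 0.6250
     = 0.30002000 / 0.6250
     = 0.4800


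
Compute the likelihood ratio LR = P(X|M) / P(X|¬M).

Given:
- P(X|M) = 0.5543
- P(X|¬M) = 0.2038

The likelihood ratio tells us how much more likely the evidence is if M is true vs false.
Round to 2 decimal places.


Likelihood Ratio (LR) = P(X|M) / P(X|¬M)

LR = 0.5543 / 0.2038
   = 2.72

The evidence is 2.72 times more likely if M is true than if M is false.
LR > 1, so observing X raises the odds in favor of M.


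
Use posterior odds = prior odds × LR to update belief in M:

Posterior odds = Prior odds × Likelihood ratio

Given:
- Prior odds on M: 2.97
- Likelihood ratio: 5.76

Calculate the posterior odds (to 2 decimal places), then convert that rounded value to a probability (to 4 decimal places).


Step 1: Calculate posterior odds
Posterior odds = Prior odds × LR
               = 2.97 × 5.76
               = 17.11

Step 2: Convert to probability
P(M|E) = Posterior odds / (1 + Posterior odds)
       = 17.11 / (1 + 17.11)
       = 17.11 / 18.11
       = 0.9448

The evidence increased P(M) from 0.7481 to 0.9448.


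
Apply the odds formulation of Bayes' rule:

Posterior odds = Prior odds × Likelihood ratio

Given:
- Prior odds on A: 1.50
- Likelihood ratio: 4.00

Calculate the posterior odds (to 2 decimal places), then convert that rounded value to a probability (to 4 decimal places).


Step 1: Calculate posterior odds
Posterior odds = Prior odds × LR
               = 1.50 × 4.00
               = 6.00

Step 2: Convert to probability
P(A|E) = Posterior odds / (1 + Posterior odds)
       = 6.00 / (1 + 6.00)
       = 6.00 / 7.00
       = 0.8571

The evidence increased P(A) from 0.6000 to 0.8571.


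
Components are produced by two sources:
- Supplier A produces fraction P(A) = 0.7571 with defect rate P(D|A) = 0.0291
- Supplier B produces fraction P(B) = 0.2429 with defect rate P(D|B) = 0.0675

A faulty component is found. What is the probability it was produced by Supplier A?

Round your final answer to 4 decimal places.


Let A = from Supplier A, D = faulty

Given:
- P(A) = 0.7571, P(B) = 0.2429
- P(D|A) = 0.0291, P(D|B) = 0.0675

Step 1: Find P(D)
P(D) = P(D|A)P(A) + P(D|B)P(B)
     = 0.0291 × 0.7571 + 0.0675 × 0.2429
     = 0.02203161 + 0.01639575
     = 0.03842736

Step 2: Apply Bayes' theorem
P(A|D) = P(D|A)P(A) / P(D)
       = 0.02203161 / 0.03842736
       = 0.5733


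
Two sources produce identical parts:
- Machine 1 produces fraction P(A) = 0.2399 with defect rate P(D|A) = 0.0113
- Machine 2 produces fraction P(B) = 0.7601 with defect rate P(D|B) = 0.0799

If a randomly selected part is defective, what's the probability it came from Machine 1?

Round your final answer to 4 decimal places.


Let A = from Machine 1, D = defective

Given:
- P(A) = 0.2399, P(B) = 0.7601
- P(D|A) = 0.0113, P(D|B) = 0.0799

Step 1: Find P(D)
P(D) = P(D|A)P(A) + P(D|B)P(B)
     = 0.0113 × 0.2399 + 0.0799 × 0.7601
     = 0.00271087 + 0.06073199
     = 0.06344286

Step 2: Apply Bayes' theorem
P(A|D) = P(D|A)P(A) / P(D)
       = 0.00271087 / 0.06344286
       = 0.0427


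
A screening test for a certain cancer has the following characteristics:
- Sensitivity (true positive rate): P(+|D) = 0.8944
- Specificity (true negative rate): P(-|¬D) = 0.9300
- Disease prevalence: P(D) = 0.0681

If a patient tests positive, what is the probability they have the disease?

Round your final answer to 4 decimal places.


Let D = has disease, + = positive test

Given:
- P(D) = 0.0681 (prevalence)
- P(+|D) = 0.8944 (sensitivity)
- P(-|¬D) = 0.9300 (specificity)
- P(+|¬D) = 0.0700 (false positive rate = 1 - specificity)

Step 1: Find P(+)
P(+) = P(+|D)P(D) + P(+|¬D)P(¬D)
     = 0.8944 × 0.0681 + 0.0700 × 0.9319
     = 0.06090864 + 0.06523300
     = 0.12614164

Step 2: Apply Bayes' theorem for P(D|+)
P(D|+) = P(+|D)P(D) / P(+)
       = 0.06090864 / 0.12614164
       = 0.4829


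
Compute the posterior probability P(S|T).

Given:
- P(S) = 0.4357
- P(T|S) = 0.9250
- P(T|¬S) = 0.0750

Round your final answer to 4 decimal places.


Bayes' theorem: P(S|T) = P(T|S) × P(S) / P(T)

Step 1: Calculate P(T) using law of total probability
P(T) = P(T|S)P(S) + P(T|¬S)P(¬S)
     = 0.9250 × 0.4357 + 0.0750 × 0.5643
     = 0.40302250 + 0.04232250
     = 0.44534500

Step 2: Apply Bayes' theorem
P(S|T) = P(T|S) × P(S) / P(T)
       = 0.40302250 / 0.44534500
       = 0.9050


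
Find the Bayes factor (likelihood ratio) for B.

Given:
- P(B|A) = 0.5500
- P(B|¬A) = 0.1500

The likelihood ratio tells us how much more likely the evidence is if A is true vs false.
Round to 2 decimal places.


Likelihood Ratio (LR) = P(B|A) / P(B|¬A)

LR = 0.5500 / 0.1500
   = 3.67

The evidence is 3.67 times more likely if A is true than if A is false.
LR > 1, so observing B raises the odds in favor of A.


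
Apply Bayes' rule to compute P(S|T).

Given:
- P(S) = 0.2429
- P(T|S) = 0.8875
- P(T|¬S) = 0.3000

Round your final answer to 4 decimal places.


Bayes' theorem: P(S|T) = P(T|S) × P(S) / P(T)

Step 1: Calculate P(T) using law of total probability
P(T) = P(T|S)P(S) + P(T|¬S)P(¬S)
     = 0.8875 × 0.2429 + 0.3000 × 0.7571
     = 0.21557375 + 0.22713000
     = 0.44270375

Step 2: Apply Bayes' theorem
P(S|T) = P(T|S) × P(S) / P(T)
       = 0.21557375 / 0.44270375
       = 0.4869


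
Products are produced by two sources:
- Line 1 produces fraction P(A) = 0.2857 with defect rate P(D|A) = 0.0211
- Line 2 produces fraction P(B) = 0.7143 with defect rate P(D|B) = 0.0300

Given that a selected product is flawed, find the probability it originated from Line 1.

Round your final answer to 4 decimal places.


Let A = from Line 1, D = flawed

Given:
- P(A) = 0.2857, P(B) = 0.7143
- P(D|A) = 0.0211, P(D|B) = 0.0300

Step 1: Find P(D)
P(D) = P(D|A)P(A) + P(D|B)P(B)
     = 0.0211 × 0.2857 + 0.0300 × 0.7143
     = 0.00602827 + 0.02142900
     = 0.02745727

Step 2: Apply Bayes' theorem
P(A|D) = P(D|A)P(A) / P(D)
       = 0.00602827 / 0.02745727
       = 0.2196


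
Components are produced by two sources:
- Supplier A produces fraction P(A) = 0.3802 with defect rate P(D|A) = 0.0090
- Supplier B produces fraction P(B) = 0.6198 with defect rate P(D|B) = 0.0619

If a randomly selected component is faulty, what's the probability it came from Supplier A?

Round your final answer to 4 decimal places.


Let A = from Supplier A, D = faulty

Given:
- P(A) = 0.3802, P(B) = 0.6198
- P(D|A) = 0.0090, P(D|B) = 0.0619

Step 1: Find P(D)
P(D) = P(D|A)P(A) + P(D|B)P(B)
     = 0.0090 × 0.3802 + 0.0619 × 0.6198
     = 0.00342180 + 0.03836562
     = 0.04178742

Step 2: Apply Bayes' theorem
P(A|D) = P(D|A)P(A) / P(D)
       = 0.00342180 / 0.04178742
       = 0.0819


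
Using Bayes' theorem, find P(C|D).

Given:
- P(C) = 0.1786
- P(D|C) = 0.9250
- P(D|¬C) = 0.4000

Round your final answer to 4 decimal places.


Bayes' theorem: P(C|D) = P(D|C) × P(C) / P(D)

Step 1: Calculate P(D) using law of total probability
P(D) = P(D|C)P(C) + P(D|¬C)P(¬C)
     = 0.9250 × 0.1786 + 0.4000 × 0.8214
     = 0.16520500 + 0.32856000
     = 0.49376500

Step 2: Apply Bayes' theorem
P(C|D) = P(D|C) × P(C) / P(D)
       = 0.16520500 / 0.49376500
       = 0.3346


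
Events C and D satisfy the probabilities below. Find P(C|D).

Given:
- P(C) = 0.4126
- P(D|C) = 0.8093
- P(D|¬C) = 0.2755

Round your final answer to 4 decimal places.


Bayes' theorem: P(C|D) = P(D|C) × P(C) / P(D)

Step 1: Calculate P(D) using law of total probability
P(D) = P(D|C)P(C) + P(D|¬C)P(¬C)
     = 0.8093 × 0.4126 + 0.2755 × 0.5874
     = 0.33391718 + 0.16182870
     = 0.49574588

Step 2: Apply Bayes' theorem
P(C|D) = P(D|C) × P(C) / P(D)
       = 0.33391718 / 0.49574588
       = 0.6736


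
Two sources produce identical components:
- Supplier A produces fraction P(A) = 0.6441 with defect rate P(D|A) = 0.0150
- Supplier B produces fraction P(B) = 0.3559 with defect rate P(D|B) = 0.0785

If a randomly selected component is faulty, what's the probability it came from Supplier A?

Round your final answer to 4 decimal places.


Let A = from Supplier A, D = faulty

Given:
- P(A) = 0.6441, P(B) = 0.3559
- P(D|A) = 0.0150, P(D|B) = 0.0785

Step 1: Find P(D)
P(D) = P(D|A)P(A) + P(D|B)P(B)
     = 0.0150 × 0.6441 + 0.0785 × 0.3559
     = 0.00966150 + 0.02793815
     = 0.03759965

Step 2: Apply Bayes' theorem
P(A|D) = P(D|A)P(A) / P(D)
       = 0.00966150 / 0.03759965
       = 0.2570


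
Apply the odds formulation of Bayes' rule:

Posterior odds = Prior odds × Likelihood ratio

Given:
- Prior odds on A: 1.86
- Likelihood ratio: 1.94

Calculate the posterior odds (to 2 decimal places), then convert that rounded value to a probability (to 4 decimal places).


Step 1: Calculate posterior odds
Posterior odds = Prior odds × LR
               = 1.86 × 1.94
               = 3.61

Step 2: Convert to probability
P(A|E) = Posterior odds / (1 + Posterior odds)
       = 3.61 / (1 + 3.61)
       = 3.61 / 4.61
       = 0.7831

The evidence increased P(A) from 0.6503 to 0.7831.


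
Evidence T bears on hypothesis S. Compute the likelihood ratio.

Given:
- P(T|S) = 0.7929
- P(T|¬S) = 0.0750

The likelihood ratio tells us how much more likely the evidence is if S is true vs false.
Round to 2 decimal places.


Likelihood Ratio (LR) = P(T|S) / P(T|¬S)

LR = 0.7929 / 0.0750
   = 10.57

The evidence is 10.57 times more likely if S is true than if S is false.
LR > 1, so observing T raises the odds in favor of S.


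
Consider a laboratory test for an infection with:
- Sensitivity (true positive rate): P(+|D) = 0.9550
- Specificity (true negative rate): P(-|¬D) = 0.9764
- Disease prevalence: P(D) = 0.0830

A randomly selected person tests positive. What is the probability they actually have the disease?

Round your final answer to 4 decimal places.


Let D = has disease, + = positive test

Given:
- P(D) = 0.0830 (prevalence)
- P(+|D) = 0.9550 (sensitivity)
- P(-|¬D) = 0.9764 (specificity)
- P(+|¬D) = 0.0236 (false positive rate = 1 - specificity)

Step 1: Find P(+)
P(+) = P(+|D)P(D) + P(+|¬D)P(¬D)
     = 0.9550 × 0.0830 + 0.0236 × 0.9170
     = 0.07926500 + 0.02164120
     = 0.10090620

Step 2: Apply Bayes' theorem for P(D|+)
P(D|+) = P(+|D)P(D) / P(+)
       = 0.07926500 / 0.10090620
       = 0.7855


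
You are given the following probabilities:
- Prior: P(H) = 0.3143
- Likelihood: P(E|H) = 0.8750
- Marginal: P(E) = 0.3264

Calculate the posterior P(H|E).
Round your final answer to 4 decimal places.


Using Bayes' theorem:

P(H|E) = P(E|H) × P(H) / P(E)
       = 0.8750 × 0.3143 / 0.3264
       = 0.27501250 / 0.3264
       = 0.8426

The evidence strengthens our belief in H.
Prior: 0.3143 → Posterior: 0.8426


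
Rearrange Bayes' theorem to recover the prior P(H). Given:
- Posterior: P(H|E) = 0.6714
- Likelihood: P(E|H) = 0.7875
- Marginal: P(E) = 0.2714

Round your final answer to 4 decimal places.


From Bayes' theorem: P(H|E) = P(E|H) × P(H) / P(E)

Rearranging for P(H):
P(H) = P(H|E) × P(E) / P(E|H)
     = 0.6714 × 0.2714 / 0.7875
     = 0.18221796 / 0.7875
     = 0.2314


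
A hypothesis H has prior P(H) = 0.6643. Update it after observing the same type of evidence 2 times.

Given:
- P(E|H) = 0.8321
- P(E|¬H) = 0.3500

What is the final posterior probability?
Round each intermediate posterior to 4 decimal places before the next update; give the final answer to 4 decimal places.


Sequential Bayesian updating:

Initial prior: P(H) = 0.6643

Update 1:
  P(E) = 0.8321 × 0.6643 + 0.3500 × 0.3357 = 0.55276403 + 0.11749500 = 0.67025903
  P(H|E) = 0.55276403 / 0.67025903 = 0.8247

Update 2:
  P(E) = 0.8321 × 0.8247 + 0.3500 × 0.1753 = 0.68623287 + 0.06135500 = 0.74758787
  P(H|E) = 0.68623287 / 0.74758787 = 0.9179

Final posterior: 0.9179


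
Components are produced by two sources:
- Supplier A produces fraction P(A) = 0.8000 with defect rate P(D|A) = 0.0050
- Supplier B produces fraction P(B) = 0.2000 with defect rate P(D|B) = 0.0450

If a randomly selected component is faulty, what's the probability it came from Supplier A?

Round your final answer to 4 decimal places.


Let A = from Supplier A, D = faulty

Given:
- P(A) = 0.8000, P(B) = 0.2000
- P(D|A) = 0.0050, P(D|B) = 0.0450

Step 1: Find P(D)
P(D) = P(D|A)P(A) + P(D|B)P(B)
     = 0.0050 × 0.8000 + 0.0450 × 0.2000
     = 0.00400000 + 0.00900000
     = 0.01300000

Step 2: Apply Bayes' theorem
P(A|D) = P(D|A)P(A) / P(D)
       = 0.00400000 / 0.01300000
       = 0.3077


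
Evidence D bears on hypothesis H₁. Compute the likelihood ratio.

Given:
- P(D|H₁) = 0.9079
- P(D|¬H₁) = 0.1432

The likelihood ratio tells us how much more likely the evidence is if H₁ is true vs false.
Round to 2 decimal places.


Likelihood Ratio (LR) = P(D|H₁) / P(D|¬H₁)

LR = 0.9079 / 0.1432
   = 6.34

The evidence is 6.34 times more likely if H₁ is true than if H₁ is false.
LR > 1, so observing D raises the odds in favor of H₁.


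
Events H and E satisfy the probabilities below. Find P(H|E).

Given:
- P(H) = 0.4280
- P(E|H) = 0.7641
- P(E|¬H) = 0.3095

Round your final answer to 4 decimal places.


Bayes' theorem: P(H|E) = P(E|H) × P(H) / P(E)

Step 1: Calculate P(E) using law of total probability
P(E) = P(E|H)P(H) + P(E|¬H)P(¬H)
     = 0.7641 × 0.4280 + 0.3095 × 0.5720
     = 0.32703480 + 0.17703400
     = 0.50406880

Step 2: Apply Bayes' theorem
P(H|E) = P(E|H) × P(H) / P(E)
       = 0.32703480 / 0.50406880
       = 0.6488


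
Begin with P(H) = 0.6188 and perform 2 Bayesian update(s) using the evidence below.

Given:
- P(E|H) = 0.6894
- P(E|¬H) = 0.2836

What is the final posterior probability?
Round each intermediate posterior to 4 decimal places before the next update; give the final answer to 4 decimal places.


Sequential Bayesian updating:

Initial prior: P(H) = 0.6188

Update 1:
  P(E) = 0.6894 × 0.6188 + 0.2836 × 0.3812 = 0.42660072 + 0.10810832 = 0.53470904
  P(H|E) = 0.42660072 / 0.53470904 = 0.7978

Update 2:
  P(E) = 0.6894 × 0.7978 + 0.2836 × 0.2022 = 0.55000332 + 0.05734392 = 0.60734724
  P(H|E) = 0.55000332 / 0.60734724 = 0.9056

Final posterior: 0.9056


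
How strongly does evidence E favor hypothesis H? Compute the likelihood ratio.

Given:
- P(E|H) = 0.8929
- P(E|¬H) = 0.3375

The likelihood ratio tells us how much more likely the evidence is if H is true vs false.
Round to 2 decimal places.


Likelihood Ratio (LR) = P(E|H) / P(E|¬H)

LR = 0.8929 / 0.3375
   = 2.65

The evidence is 2.65 times more likely if H is true than if H is false.
Since LR > 1, the evidence supports H over ¬H.


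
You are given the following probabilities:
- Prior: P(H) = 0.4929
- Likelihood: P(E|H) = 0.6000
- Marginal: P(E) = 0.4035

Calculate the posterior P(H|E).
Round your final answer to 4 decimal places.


Using Bayes' theorem:

P(H|E) = P(E|H) × P(H) / P(E)
       = 0.6000 × 0.4929 / 0.4035
       = 0.29574000 / 0.4035
       = 0.7329

The evidence strengthens our belief in H.
Prior: 0.4929 → Posterior: 0.7329


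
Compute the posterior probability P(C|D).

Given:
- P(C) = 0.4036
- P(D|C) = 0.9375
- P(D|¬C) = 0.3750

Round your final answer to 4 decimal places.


Bayes' theorem: P(C|D) = P(D|C) × P(C) / P(D)

Step 1: Calculate P(D) using law of total probability
P(D) = P(D|C)P(C) + P(D|¬C)P(¬C)
     = 0.9375 × 0.4036 + 0.3750 × 0.5964
     = 0.37837500 + 0.22365000
     = 0.60202500

Step 2: Apply Bayes' theorem
P(C|D) = P(D|C) × P(C) / P(D)
       = 0.37837500 / 0.60202500
       = 0.6285


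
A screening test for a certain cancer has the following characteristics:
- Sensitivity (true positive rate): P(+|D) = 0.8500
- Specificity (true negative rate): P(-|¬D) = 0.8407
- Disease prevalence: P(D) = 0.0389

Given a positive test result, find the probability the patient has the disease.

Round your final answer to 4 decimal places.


Let D = has disease, + = positive test

Given:
- P(D) = 0.0389 (prevalence)
- P(+|D) = 0.8500 (sensitivity)
- P(-|¬D) = 0.8407 (specificity)
- P(+|¬D) = 0.1593 (false positive rate = 1 - specificity)

Step 1: Find P(+)
P(+) = P(+|D)P(D) + P(+|¬D)P(¬D)
     = 0.8500 × 0.0389 + 0.1593 × 0.9611
     = 0.03306500 + 0.15310323
     = 0.18616823

Step 2: Apply Bayes' theorem for P(D|+)
P(D|+) = P(+|D)P(D) / P(+)
       = 0.03306500 / 0.18616823
       = 0.1776


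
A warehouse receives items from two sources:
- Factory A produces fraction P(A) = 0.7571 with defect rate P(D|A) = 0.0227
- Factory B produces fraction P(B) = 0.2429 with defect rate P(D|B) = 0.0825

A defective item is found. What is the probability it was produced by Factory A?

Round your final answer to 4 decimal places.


Let A = from Factory A, D = defective

Given:
- P(A) = 0.7571, P(B) = 0.2429
- P(D|A) = 0.0227, P(D|B) = 0.0825

Step 1: Find P(D)
P(D) = P(D|A)P(A) + P(D|B)P(B)
     = 0.0227 × 0.7571 + 0.0825 × 0.2429
     = 0.01718617 + 0.02003925
     = 0.03722542

Step 2: Apply Bayes' theorem
P(A|D) = P(D|A)P(A) / P(D)
       = 0.01718617 / 0.03722542
       = 0.4617


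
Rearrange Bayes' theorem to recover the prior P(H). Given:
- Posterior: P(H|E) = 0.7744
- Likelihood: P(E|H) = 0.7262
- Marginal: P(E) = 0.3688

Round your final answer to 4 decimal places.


From Bayes' theorem: P(H|E) = P(E|H) × P(H) / P(E)

Rearranging for P(H):
P(H) = P(H|E) × P(E) / P(E|H)
     = 0.7744 × 0.3688 / 0.7262
     = 0.28559872 / 0.7262
     = 0.3933


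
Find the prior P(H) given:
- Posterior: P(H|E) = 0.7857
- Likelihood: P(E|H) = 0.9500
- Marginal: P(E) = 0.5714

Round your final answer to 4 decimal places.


From Bayes' theorem: P(H|E) = P(E|H) × P(H) / P(E)

Rearranging for P(H):
P(H) = P(H|E) × P(E) / P(E|H)
     = 0.7857 × 0.5714 / 0.9500
     = 0.44894898 / 0.9500
     = 0.4726


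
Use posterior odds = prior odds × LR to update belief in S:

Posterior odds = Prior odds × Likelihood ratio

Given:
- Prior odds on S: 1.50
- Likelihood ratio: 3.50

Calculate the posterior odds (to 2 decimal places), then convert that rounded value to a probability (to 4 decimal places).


Step 1: Calculate posterior odds
Posterior odds = Prior odds × LR
               = 1.50 × 3.50
               = 5.25

Step 2: Convert to probability
P(S|E) = Posterior odds / (1 + Posterior odds)
       = 5.25 / (1 + 5.25)
       = 5.25 / 6.25
       = 0.8400

The evidence increased P(S) from 0.6000 to 0.8400.


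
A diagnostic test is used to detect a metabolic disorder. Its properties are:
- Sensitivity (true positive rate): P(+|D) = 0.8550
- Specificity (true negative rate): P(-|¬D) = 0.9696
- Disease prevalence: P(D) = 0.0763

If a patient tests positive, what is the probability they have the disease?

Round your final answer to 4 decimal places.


Let D = has disease, + = positive test

Given:
- P(D) = 0.0763 (prevalence)
- P(+|D) = 0.8550 (sensitivity)
- P(-|¬D) = 0.9696 (specificity)
- P(+|¬D) = 0.0304 (false positive rate = 1 - specificity)

Step 1: Find P(+)
P(+) = P(+|D)P(D) + P(+|¬D)P(¬D)
     = 0.8550 × 0.0763 + 0.0304 × 0.9237
     = 0.06523650 + 0.02808048
     = 0.09331698

Step 2: Apply Bayes' theorem for P(D|+)
P(D|+) = P(+|D)P(D) / P(+)
       = 0.06523650 / 0.09331698
       = 0.6991


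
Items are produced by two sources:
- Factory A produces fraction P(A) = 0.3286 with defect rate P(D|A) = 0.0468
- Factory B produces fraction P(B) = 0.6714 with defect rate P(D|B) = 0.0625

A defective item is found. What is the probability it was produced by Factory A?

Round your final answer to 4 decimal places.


Let A = from Factory A, D = defective

Given:
- P(A) = 0.3286, P(B) = 0.6714
- P(D|A) = 0.0468, P(D|B) = 0.0625

Step 1: Find P(D)
P(D) = P(D|A)P(A) + P(D|B)P(B)
     = 0.0468 × 0.3286 + 0.0625 × 0.6714
     = 0.01537848 + 0.04196250
     = 0.05734098

Step 2: Apply Bayes' theorem
P(A|D) = P(D|A)P(A) / P(D)
       = 0.01537848 / 0.05734098
       = 0.2682


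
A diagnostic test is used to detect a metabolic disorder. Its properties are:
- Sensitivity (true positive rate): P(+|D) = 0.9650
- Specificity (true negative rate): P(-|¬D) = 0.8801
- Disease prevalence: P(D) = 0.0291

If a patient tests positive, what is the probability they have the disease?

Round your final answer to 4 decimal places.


Let D = has disease, + = positive test

Given:
- P(D) = 0.0291 (prevalence)
- P(+|D) = 0.9650 (sensitivity)
- P(-|¬D) = 0.8801 (specificity)
- P(+|¬D) = 0.1199 (false positive rate = 1 - specificity)

Step 1: Find P(+)
P(+) = P(+|D)P(D) + P(+|¬D)P(¬D)
     = 0.9650 × 0.0291 + 0.1199 × 0.9709
     = 0.02808150 + 0.11641091
     = 0.14449241

Step 2: Apply Bayes' theorem for P(D|+)
P(D|+) = P(+|D)P(D) / P(+)
       = 0.02808150 / 0.14449241
       = 0.1943


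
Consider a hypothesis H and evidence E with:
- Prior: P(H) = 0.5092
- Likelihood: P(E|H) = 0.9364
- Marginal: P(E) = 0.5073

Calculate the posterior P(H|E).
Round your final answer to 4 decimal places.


Using Bayes' theorem:

P(H|E) = P(E|H) × P(H) / P(E)
       = 0.9364 × 0.5092 / 0.5073
       = 0.47681488 / 0.5073
       = 0.9399

The evidence strengthens our belief in H.
Prior: 0.5092 → Posterior: 0.9399


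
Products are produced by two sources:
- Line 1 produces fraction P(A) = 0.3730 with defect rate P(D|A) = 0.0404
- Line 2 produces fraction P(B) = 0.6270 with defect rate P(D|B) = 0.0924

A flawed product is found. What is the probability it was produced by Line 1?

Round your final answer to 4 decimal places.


Let A = from Line 1, D = flawed

Given:
- P(A) = 0.3730, P(B) = 0.6270
- P(D|A) = 0.0404, P(D|B) = 0.0924

Step 1: Find P(D)
P(D) = P(D|A)P(A) + P(D|B)P(B)
     = 0.0404 × 0.3730 + 0.0924 × 0.6270
     = 0.01506920 + 0.05793480
     = 0.07300400

Step 2: Apply Bayes' theorem
P(A|D) = P(D|A)P(A) / P(D)
       = 0.01506920 / 0.07300400
       = 0.2064


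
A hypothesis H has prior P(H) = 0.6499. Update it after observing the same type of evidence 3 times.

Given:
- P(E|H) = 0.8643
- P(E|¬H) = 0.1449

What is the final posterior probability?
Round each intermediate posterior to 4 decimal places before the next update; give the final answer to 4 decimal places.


Sequential Bayesian updating:

Initial prior: P(H) = 0.6499

Update 1:
  P(E) = 0.8643 × 0.6499 + 0.1449 × 0.3501 = 0.56170857 + 0.05072949 = 0.61243806
  P(H|E) = 0.56170857 / 0.61243806 = 0.9172

Update 2:
  P(E) = 0.8643 × 0.9172 + 0.1449 × 0.0828 = 0.79273596 + 0.01199772 = 0.80473368
  P(H|E) = 0.79273596 / 0.80473368 = 0.9851

Update 3:
  P(E) = 0.8643 × 0.9851 + 0.1449 × 0.0149 = 0.85142193 + 0.00215901 = 0.85358094
  P(H|E) = 0.85142193 / 0.85358094 = 0.9975

Final posterior: 0.9975


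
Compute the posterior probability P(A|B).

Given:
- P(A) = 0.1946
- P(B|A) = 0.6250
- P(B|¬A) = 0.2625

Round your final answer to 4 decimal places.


Bayes' theorem: P(A|B) = P(B|A) × P(A) / P(B)

Step 1: Calculate P(B) using law of total probability
P(B) = P(B|A)P(A) + P(B|¬A)P(¬A)
     = 0.6250 × 0.1946 + 0.2625 × 0.8054
     = 0.12162500 + 0.21141750
     = 0.33304250

Step 2: Apply Bayes' theorem
P(A|B) = P(B|A) × P(A) / P(B)
       = 0.12162500 / 0.33304250
       = 0.3652


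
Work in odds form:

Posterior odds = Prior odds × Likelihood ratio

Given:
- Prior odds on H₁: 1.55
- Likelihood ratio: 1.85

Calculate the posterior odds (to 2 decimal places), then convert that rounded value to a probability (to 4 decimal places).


Step 1: Calculate posterior odds
Posterior odds = Prior odds × LR
               = 1.55 × 1.85
               = 2.87

Step 2: Convert to probability
P(H₁|E) = Posterior odds / (1 + Posterior odds)
       = 2.87 / (1 + 2.87)
       = 2.87 / 3.87
       = 0.7416

The evidence increased P(H₁) from 0.6078 to 0.7416.


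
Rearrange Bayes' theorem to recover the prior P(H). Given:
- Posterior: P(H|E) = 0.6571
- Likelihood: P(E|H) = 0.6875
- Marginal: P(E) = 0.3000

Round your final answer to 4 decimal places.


From Bayes' theorem: P(H|E) = P(E|H) × P(H) / P(E)

Rearranging for P(H):
P(H) = P(H|E) × P(E) / P(E|H)
     = 0.6571 × 0.3000 / 0.6875
     = 0.19713000 / 0.6875
     = 0.2867


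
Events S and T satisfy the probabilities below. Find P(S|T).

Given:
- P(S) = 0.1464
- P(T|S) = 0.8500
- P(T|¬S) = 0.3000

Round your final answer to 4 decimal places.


Bayes' theorem: P(S|T) = P(T|S) × P(S) / P(T)

Step 1: Calculate P(T) using law of total probability
P(T) = P(T|S)P(S) + P(T|¬S)P(¬S)
     = 0.8500 × 0.1464 + 0.3000 × 0.8536
     = 0.12444000 + 0.25608000
     = 0.38052000

Step 2: Apply Bayes' theorem
P(S|T) = P(T|S) × P(S) / P(T)
       = 0.12444000 / 0.38052000
       = 0.3270


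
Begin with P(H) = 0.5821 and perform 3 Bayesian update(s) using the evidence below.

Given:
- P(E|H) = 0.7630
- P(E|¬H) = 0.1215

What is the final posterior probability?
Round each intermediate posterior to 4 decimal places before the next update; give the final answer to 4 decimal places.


Sequential Bayesian updating:

Initial prior: P(H) = 0.5821

Update 1:
  P(E) = 0.7630 × 0.5821 + 0.1215 × 0.4179 = 0.44414230 + 0.05077485 = 0.49491715
  P(H|E) = 0.44414230 / 0.49491715 = 0.8974

Update 2:
  P(E) = 0.7630 × 0.8974 + 0.1215 × 0.1026 = 0.68471620 + 0.01246590 = 0.69718210
  P(H|E) = 0.68471620 / 0.69718210 = 0.9821

Update 3:
  P(E) = 0.7630 × 0.9821 + 0.1215 × 0.0179 = 0.74934230 + 0.00217485 = 0.75151715
  P(H|E) = 0.74934230 / 0.75151715 = 0.9971

Final posterior: 0.9971


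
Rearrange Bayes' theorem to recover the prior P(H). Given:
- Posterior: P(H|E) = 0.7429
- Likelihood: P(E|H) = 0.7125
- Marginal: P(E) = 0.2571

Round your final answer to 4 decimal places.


From Bayes' theorem: P(H|E) = P(E|H) × P(H) / P(E)

Rearranging for P(H):
P(H) = P(H|E) × P(E) / P(E|H)
     = 0.7429 × 0.2571 / 0.7125
     = 0.19099959 / 0.7125
     = 0.2681


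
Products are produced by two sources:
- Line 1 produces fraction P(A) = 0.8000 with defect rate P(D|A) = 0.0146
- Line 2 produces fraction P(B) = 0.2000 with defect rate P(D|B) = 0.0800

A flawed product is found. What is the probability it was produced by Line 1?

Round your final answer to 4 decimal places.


Let A = from Line 1, D = flawed

Given:
- P(A) = 0.8000, P(B) = 0.2000
- P(D|A) = 0.0146, P(D|B) = 0.0800

Step 1: Find P(D)
P(D) = P(D|A)P(A) + P(D|B)P(B)
     = 0.0146 × 0.8000 + 0.0800 × 0.2000
     = 0.01168000 + 0.01600000
     = 0.02768000

Step 2: Apply Bayes' theorem
P(A|D) = P(D|A)P(A) / P(D)
       = 0.01168000 / 0.02768000
       = 0.4220


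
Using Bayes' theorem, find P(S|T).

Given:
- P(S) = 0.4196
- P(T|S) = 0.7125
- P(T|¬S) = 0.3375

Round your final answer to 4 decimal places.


Bayes' theorem: P(S|T) = P(T|S) × P(S) / P(T)

Step 1: Calculate P(T) using law of total probability
P(T) = P(T|S)P(S) + P(T|¬S)P(¬S)
     = 0.7125 × 0.4196 + 0.3375 × 0.5804
     = 0.29896500 + 0.19588500
     = 0.49485000

Step 2: Apply Bayes' theorem
P(S|T) = P(T|S) × P(S) / P(T)
       = 0.29896500 / 0.49485000
       = 0.6042


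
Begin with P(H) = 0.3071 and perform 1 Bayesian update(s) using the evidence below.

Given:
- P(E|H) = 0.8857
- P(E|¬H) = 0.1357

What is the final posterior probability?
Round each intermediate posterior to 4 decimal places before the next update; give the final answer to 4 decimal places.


Sequential Bayesian updating:

Initial prior: P(H) = 0.3071

Update 1:
  P(E) = 0.8857 × 0.3071 + 0.1357 × 0.6929 = 0.27199847 + 0.09402653 = 0.36602500
  P(H|E) = 0.27199847 / 0.36602500 = 0.7431

Final posterior: 0.7431


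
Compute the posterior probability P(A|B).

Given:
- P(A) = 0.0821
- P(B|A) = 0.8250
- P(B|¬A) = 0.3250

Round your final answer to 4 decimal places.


Bayes' theorem: P(A|B) = P(B|A) × P(A) / P(B)

Step 1: Calculate P(B) using law of total probability
P(B) = P(B|A)P(A) + P(B|¬A)P(¬A)
     = 0.8250 × 0.0821 + 0.3250 × 0.9179
     = 0.06773250 + 0.29831750
     = 0.36605000

Step 2: Apply Bayes' theorem
P(A|B) = P(B|A) × P(A) / P(B)
       = 0.06773250 / 0.36605000
       = 0.1850


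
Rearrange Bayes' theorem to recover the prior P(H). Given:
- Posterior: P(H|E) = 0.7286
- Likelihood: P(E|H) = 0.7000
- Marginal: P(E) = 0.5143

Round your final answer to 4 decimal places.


From Bayes' theorem: P(H|E) = P(E|H) × P(H) / P(E)

Rearranging for P(H):
P(H) = P(H|E) × P(E) / P(E|H)
     = 0.7286 × 0.5143 / 0.7000
     = 0.37471898 / 0.7000
     = 0.5353


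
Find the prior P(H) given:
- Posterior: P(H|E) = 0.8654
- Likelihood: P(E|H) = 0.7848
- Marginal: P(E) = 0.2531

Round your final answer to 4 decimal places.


From Bayes' theorem: P(H|E) = P(E|H) × P(H) / P(E)

Rearranging for P(H):
P(H) = P(H|E) × P(E) / P(E|H)
     = 0.8654 × 0.2531 / 0.7848
     = 0.21903274 / 0.7848
     = 0.2791


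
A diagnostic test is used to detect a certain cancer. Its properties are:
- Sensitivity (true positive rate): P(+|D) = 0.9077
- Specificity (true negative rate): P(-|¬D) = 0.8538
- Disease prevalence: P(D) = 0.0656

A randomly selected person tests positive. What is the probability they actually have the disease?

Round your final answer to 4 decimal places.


Let D = has disease, + = positive test

Given:
- P(D) = 0.0656 (prevalence)
- P(+|D) = 0.9077 (sensitivity)
- P(-|¬D) = 0.8538 (specificity)
- P(+|¬D) = 0.1462 (false positive rate = 1 - specificity)

Step 1: Find P(+)
P(+) = P(+|D)P(D) + P(+|¬D)P(¬D)
     = 0.9077 × 0.0656 + 0.1462 × 0.9344
     = 0.05954512 + 0.13660928
     = 0.19615440

Step 2: Apply Bayes' theorem for P(D|+)
P(D|+) = P(+|D)P(D) / P(+)
       = 0.05954512 / 0.19615440
       = 0.3036


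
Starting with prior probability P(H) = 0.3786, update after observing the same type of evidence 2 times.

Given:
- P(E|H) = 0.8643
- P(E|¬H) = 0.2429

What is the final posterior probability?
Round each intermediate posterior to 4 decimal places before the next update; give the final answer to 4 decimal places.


Sequential Bayesian updating:

Initial prior: P(H) = 0.3786

Update 1:
  P(E) = 0.8643 × 0.3786 + 0.2429 × 0.6214 = 0.32722398 + 0.15093806 = 0.47816204
  P(H|E) = 0.32722398 / 0.47816204 = 0.6843

Update 2:
  P(E) = 0.8643 × 0.6843 + 0.2429 × 0.3157 = 0.59144049 + 0.07668353 = 0.66812402
  P(H|E) = 0.59144049 / 0.66812402 = 0.8852

Final posterior: 0.8852


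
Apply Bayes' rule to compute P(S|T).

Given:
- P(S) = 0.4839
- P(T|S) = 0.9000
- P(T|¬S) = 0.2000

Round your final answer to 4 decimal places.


Bayes' theorem: P(S|T) = P(T|S) × P(S) / P(T)

Step 1: Calculate P(T) using law of total probability
P(T) = P(T|S)P(S) + P(T|¬S)P(¬S)
     = 0.9000 × 0.4839 + 0.2000 × 0.5161
     = 0.43551000 + 0.10322000
     = 0.53873000

Step 2: Apply Bayes' theorem
P(S|T) = P(T|S) × P(S) / P(T)
       = 0.43551000 / 0.53873000
       = 0.8084


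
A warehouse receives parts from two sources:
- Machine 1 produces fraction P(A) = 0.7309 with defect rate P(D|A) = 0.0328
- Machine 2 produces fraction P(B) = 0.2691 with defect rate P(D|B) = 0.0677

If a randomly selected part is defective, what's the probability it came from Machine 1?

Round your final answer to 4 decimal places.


Let A = from Machine 1, D = defective

Given:
- P(A) = 0.7309, P(B) = 0.2691
- P(D|A) = 0.0328, P(D|B) = 0.0677

Step 1: Find P(D)
P(D) = P(D|A)P(A) + P(D|B)P(B)
     = 0.0328 × 0.7309 + 0.0677 × 0.2691
     = 0.02397352 + 0.01821807
     = 0.04219159

Step 2: Apply Bayes' theorem
P(A|D) = P(D|A)P(A) / P(D)
       = 0.02397352 / 0.04219159
       = 0.5682


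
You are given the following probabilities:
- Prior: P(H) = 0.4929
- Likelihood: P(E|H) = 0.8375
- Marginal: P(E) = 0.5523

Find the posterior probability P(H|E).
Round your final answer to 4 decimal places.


Using Bayes' theorem:

P(H|E) = P(E|H) × P(H) / P(E)
       = 0.8375 × 0.4929 / 0.5523
       = 0.41280375 / 0.5523
       = 0.7474

The evidence strengthens our belief in H.
Prior: 0.4929 → Posterior: 0.7474


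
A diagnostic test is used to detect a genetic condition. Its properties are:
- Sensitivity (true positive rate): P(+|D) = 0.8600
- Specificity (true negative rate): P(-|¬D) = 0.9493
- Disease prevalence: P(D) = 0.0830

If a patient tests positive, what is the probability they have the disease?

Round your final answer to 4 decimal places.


Let D = has disease, + = positive test

Given:
- P(D) = 0.0830 (prevalence)
- P(+|D) = 0.8600 (sensitivity)
- P(-|¬D) = 0.9493 (specificity)
- P(+|¬D) = 0.0507 (false positive rate = 1 - specificity)

Step 1: Find P(+)
P(+) = P(+|D)P(D) + P(+|¬D)P(¬D)
     = 0.8600 × 0.0830 + 0.0507 × 0.9170
     = 0.07138000 + 0.04649190
     = 0.11787190

Step 2: Apply Bayes' theorem for P(D|+)
P(D|+) = P(+|D)P(D) / P(+)
       = 0.07138000 / 0.11787190
       = 0.6056


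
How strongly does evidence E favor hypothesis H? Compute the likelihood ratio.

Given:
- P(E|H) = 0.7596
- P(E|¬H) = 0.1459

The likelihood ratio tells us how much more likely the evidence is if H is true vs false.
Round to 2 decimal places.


Likelihood Ratio (LR) = P(E|H) / P(E|¬H)

LR = 0.7596 / 0.1459
   = 5.21

The evidence is 5.21 times more likely if H is true than if H is false.
Because LR exceeds 1, E is evidence for H.


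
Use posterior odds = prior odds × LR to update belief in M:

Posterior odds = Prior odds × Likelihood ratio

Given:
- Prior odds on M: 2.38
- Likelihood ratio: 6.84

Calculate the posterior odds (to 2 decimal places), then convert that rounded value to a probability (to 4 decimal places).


Step 1: Calculate posterior odds
Posterior odds = Prior odds × LR
               = 2.38 × 6.84
               = 16.28

Step 2: Convert to probability
P(M|E) = Posterior odds / (1 + Posterior odds)
       = 16.28 / (1 + 16.28)
       = 16.28 / 17.28
       = 0.9421

The evidence increased P(M) from 0.7041 to 0.9421.


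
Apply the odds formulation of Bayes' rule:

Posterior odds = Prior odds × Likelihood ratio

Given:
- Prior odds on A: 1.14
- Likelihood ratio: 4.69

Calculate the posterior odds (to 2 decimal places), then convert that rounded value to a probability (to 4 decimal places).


Step 1: Calculate posterior odds
Posterior odds = Prior odds × LR
               = 1.14 × 4.69
               = 5.35

Step 2: Convert to probability
P(A|E) = Posterior odds / (1 + Posterior odds)
       = 5.35 / (1 + 5.35)
       = 5.35 / 6.35
       = 0.8425

The evidence increased P(A) from 0.5327 to 0.8425.


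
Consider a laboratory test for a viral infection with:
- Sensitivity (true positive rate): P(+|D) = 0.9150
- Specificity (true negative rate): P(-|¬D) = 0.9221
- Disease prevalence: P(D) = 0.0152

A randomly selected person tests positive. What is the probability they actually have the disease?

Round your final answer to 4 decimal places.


Let D = has disease, + = positive test

Given:
- P(D) = 0.0152 (prevalence)
- P(+|D) = 0.9150 (sensitivity)
- P(-|¬D) = 0.9221 (specificity)
- P(+|¬D) = 0.0779 (false positive rate = 1 - specificity)

Step 1: Find P(+)
P(+) = P(+|D)P(D) + P(+|¬D)P(¬D)
     = 0.9150 × 0.0152 + 0.0779 × 0.9848
     = 0.01390800 + 0.07671592
     = 0.09062392

Step 2: Apply Bayes' theorem for P(D|+)
P(D|+) = P(+|D)P(D) / P(+)
       = 0.01390800 / 0.09062392
       = 0.1535


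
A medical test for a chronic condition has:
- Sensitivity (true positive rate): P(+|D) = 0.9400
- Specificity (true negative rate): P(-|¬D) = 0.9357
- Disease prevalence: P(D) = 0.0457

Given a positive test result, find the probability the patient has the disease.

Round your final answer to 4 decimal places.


Let D = has disease, + = positive test

Given:
- P(D) = 0.0457 (prevalence)
- P(+|D) = 0.9400 (sensitivity)
- P(-|¬D) = 0.9357 (specificity)
- P(+|¬D) = 0.0643 (false positive rate = 1 - specificity)

Step 1: Find P(+)
P(+) = P(+|D)P(D) + P(+|¬D)P(¬D)
     = 0.9400 × 0.0457 + 0.0643 × 0.9543
     = 0.04295800 + 0.06136149
     = 0.10431949

Step 2: Apply Bayes' theorem for P(D|+)
P(D|+) = P(+|D)P(D) / P(+)
       = 0.04295800 / 0.10431949
       = 0.4118


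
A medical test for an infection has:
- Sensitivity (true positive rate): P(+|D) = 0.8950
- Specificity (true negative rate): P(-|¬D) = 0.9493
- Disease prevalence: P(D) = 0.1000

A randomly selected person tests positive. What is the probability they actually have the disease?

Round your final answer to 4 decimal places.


Let D = has disease, + = positive test

Given:
- P(D) = 0.1000 (prevalence)
- P(+|D) = 0.8950 (sensitivity)
- P(-|¬D) = 0.9493 (specificity)
- P(+|¬D) = 0.0507 (false positive rate = 1 - specificity)

Step 1: Find P(+)
P(+) = P(+|D)P(D) + P(+|¬D)P(¬D)
     = 0.8950 × 0.1000 + 0.0507 × 0.9000
     = 0.08950000 + 0.04563000
     = 0.13513000

Step 2: Apply Bayes' theorem for P(D|+)
P(D|+) = P(+|D)P(D) / P(+)
       = 0.08950000 / 0.13513000
       = 0.6623


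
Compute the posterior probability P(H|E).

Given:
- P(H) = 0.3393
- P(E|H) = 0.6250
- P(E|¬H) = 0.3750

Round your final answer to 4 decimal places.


Bayes' theorem: P(H|E) = P(E|H) × P(H) / P(E)

Step 1: Calculate P(E) using law of total probability
P(E) = P(E|H)P(H) + P(E|¬H)P(¬H)
     = 0.6250 × 0.3393 + 0.3750 × 0.6607
     = 0.21206250 + 0.24776250
     = 0.45982500

Step 2: Apply Bayes' theorem
P(H|E) = P(E|H) × P(H) / P(E)
       = 0.21206250 / 0.45982500
       = 0.4612


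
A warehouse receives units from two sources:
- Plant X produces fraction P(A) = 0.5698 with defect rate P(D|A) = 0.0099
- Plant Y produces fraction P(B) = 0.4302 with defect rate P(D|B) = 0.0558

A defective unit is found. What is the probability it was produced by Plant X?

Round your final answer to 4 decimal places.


Let A = from Plant X, D = defective

Given:
- P(A) = 0.5698, P(B) = 0.4302
- P(D|A) = 0.0099, P(D|B) = 0.0558

Step 1: Find P(D)
P(D) = P(D|A)P(A) + P(D|B)P(B)
     = 0.0099 × 0.5698 + 0.0558 × 0.4302
     = 0.00564102 + 0.02400516
     = 0.02964618

Step 2: Apply Bayes' theorem
P(A|D) = P(D|A)P(A) / P(D)
       = 0.00564102 / 0.02964618
       = 0.1903


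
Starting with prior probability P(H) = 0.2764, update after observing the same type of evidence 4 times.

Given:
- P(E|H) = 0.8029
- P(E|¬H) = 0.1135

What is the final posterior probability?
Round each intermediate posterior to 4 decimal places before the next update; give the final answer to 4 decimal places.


Sequential Bayesian updating:

Initial prior: P(H) = 0.2764

Update 1:
  P(E) = 0.8029 × 0.2764 + 0.1135 × 0.7236 = 0.22192156 + 0.08212860 = 0.30405016
  P(H|E) = 0.22192156 / 0.30405016 = 0.7299

Update 2:
  P(E) = 0.8029 × 0.7299 + 0.1135 × 0.2701 = 0.58603671 + 0.03065635 = 0.61669306
  P(H|E) = 0.58603671 / 0.61669306 = 0.9503

Update 3:
  P(E) = 0.8029 × 0.9503 + 0.1135 × 0.0497 = 0.76299587 + 0.00564095 = 0.76863682
  P(H|E) = 0.76299587 / 0.76863682 = 0.9927

Update 4:
  P(E) = 0.8029 × 0.9927 + 0.1135 × 0.0073 = 0.79703883 + 0.00082855 = 0.79786738
  P(H|E) = 0.79703883 / 0.79786738 = 0.9990

Final posterior: 0.9990


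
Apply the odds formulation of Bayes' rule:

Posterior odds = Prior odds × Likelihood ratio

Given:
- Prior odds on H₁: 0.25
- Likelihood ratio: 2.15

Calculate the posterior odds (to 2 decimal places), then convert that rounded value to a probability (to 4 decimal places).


Step 1: Calculate posterior odds
Posterior odds = Prior odds × LR
               = 0.25 × 2.15
               = 0.54

Step 2: Convert to probability
P(H₁|E) = Posterior odds / (1 + Posterior odds)
       = 0.54 / (1 + 0.54)
       = 0.54 / 1.54
       = 0.3506

The evidence increased P(H₁) from 0.2000 to 0.3506.


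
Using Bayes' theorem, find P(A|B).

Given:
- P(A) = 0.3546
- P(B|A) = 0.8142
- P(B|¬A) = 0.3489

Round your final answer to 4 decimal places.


Bayes' theorem: P(A|B) = P(B|A) × P(A) / P(B)

Step 1: Calculate P(B) using law of total probability
P(B) = P(B|A)P(A) + P(B|¬A)P(¬A)
     = 0.8142 × 0.3546 + 0.3489 × 0.6454
     = 0.28871532 + 0.22518006
     = 0.51389538

Step 2: Apply Bayes' theorem
P(A|B) = P(B|A) × P(A) / P(B)
       = 0.28871532 / 0.51389538
       = 0.5618


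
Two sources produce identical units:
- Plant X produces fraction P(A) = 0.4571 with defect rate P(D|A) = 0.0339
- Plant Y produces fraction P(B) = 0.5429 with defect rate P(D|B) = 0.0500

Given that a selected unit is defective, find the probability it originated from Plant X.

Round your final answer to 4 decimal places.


Let A = from Plant X, D = defective

Given:
- P(A) = 0.4571, P(B) = 0.5429
- P(D|A) = 0.0339, P(D|B) = 0.0500

Step 1: Find P(D)
P(D) = P(D|A)P(A) + P(D|B)P(B)
     = 0.0339 × 0.4571 + 0.0500 × 0.5429
     = 0.01549569 + 0.02714500
     = 0.04264069

Step 2: Apply Bayes' theorem
P(A|D) = P(D|A)P(A) / P(D)
       = 0.01549569 / 0.04264069
       = 0.3634
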